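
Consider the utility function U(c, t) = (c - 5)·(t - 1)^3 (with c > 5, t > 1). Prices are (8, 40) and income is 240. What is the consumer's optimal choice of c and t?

c* = 10, t* = 4

MU_c = (t−1)^3, MU_t = 3·(c−5)·(t−1)^2.
MRS = (1/3)·(t−1)/(c−5).
Tangency: set MRS = p_c/p_t = 8/40 = 0.2.
So (1/3)·(t − 1)/(c − 5) = 0.2, i.e. (t − 1) = 0.6·(c − 5).
Rewrite the budget in excess-of-subsistence terms: 8·(c − 5) + 40·(t − 1) = 240 − 8·5 − 40·1 = 160.
Substituting, 32·(c − 5) = 160, so c − 5 = 5 and c* = 10.
Then t − 1 = 0.6·5 = 3, so t* = 4.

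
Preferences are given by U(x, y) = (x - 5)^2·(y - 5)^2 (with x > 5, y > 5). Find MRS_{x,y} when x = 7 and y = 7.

MRS = 1

MU_x = 2·(x−5)·(y−5)^2, MU_y = 2·(x−5)^2·(y−5).
MRS = (y−5)/(x−5).
At (7, 7): MRS = 1.
So at (7, 7) the consumer would give up 1 units of y for one more unit of x.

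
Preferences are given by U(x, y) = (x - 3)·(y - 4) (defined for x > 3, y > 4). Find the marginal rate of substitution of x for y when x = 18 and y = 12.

MU_x = (y−4), MU_y = (x−3).
MRS = (y−4)/(x−3).
At (18, 12): MRS = 8/15.
That is, one extra unit of x is worth 8/15 units of y at the margin.

MRS = 8/15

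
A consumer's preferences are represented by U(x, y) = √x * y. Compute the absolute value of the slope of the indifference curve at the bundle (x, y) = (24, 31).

MRS = 31/48

MU_x = 0.5·x^(-0.5)·y and MU_y = √x.
MRS = MU_x/MU_y = (0.5)·y/x.
At (24, 31): MRS = 31/48.
That is, one extra unit of x is worth 31/48 units of y at the margin.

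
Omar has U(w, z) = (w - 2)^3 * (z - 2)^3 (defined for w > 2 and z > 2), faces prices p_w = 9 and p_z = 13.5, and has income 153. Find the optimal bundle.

w* = 8, z* = 6

MU_w = 3·(w−2)^2·(z−2)^3, MU_z = 3·(w−2)^3·(z−2)^2.
MRS = (z−2)/(w−2).
Tangency: set MRS = p_w/p_z = 9/13.5 = 2/3.
So (z − 2)/(w − 2) = 2/3, i.e. (z − 2) = (2/3)·(w − 2).
Rewrite the budget in excess-of-subsistence terms: 9·(w − 2) + 13.5·(z − 2) = 153 − 9·2 − 13.5·2 = 108.
Substituting, 18·(w − 2) = 108, so w − 2 = 6 and w* = 8.
Then z − 2 = (2/3)·6 = 4, so z* = 6.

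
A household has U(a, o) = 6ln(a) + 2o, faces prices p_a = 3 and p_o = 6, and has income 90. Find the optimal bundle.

a* = 6, o* = 12

MU_a = 6/a, MU_o = 2.
MRS = 6/a ÷ 2.
Tangency: set MRS = p_a/p_o = 3/6 = 0.5.
MRS depends only on a: 3/a = 0.5 ⇒ a* = 3/0.5 = 6.
From the budget, 6·o = 90 − 3·6 = 72, so o* = 12.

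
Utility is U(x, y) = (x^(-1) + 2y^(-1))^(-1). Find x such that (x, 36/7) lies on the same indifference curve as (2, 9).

x = 3

U depends on (x, y) only through S = x^(-1) + 2y^(-1), so equal utility means equal S. At (2, 9): S = 13/18.
With y = 36/7: 2·(36/7)^(-1) = 7/18, so x^(-1) = 13/18 − 7/18 = 1/3.
Hence x = 1/(1/3) = 3.
Check: U(3, 36/7) = 1.3846.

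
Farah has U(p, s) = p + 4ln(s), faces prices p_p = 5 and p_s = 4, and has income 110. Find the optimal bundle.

MU_p = 1, MU_s = 4/s.
MRS = 1 ÷ (4/s).
Tangency: set MRS = p_p/p_s = 5/4 = 1.25.
MRS depends only on s: 0.25·s = 1.25 ⇒ s* = 1.25/0.25 = 5.
From the budget, 5·p = 110 − 4·5 = 90, so p* = 18.

p* = 18, s* = 5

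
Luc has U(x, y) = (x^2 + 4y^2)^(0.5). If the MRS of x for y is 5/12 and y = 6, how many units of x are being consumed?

For CES with ρ = 2, MRS = (1/4)·(y/x)^(-1).
Setting (1/4)·(6/x)^(-1) = 5/12 gives (6/x)^(-1) = 5/3, so 6/x = 0.6 and x = 10.

x = 10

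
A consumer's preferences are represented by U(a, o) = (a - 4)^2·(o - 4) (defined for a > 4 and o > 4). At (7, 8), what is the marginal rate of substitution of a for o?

MU_a = 2·(a−4)·(o−4), MU_o = (a−4)^2.
MRS = (2/1)·(o−4)/(a−4).
At (7, 8): MRS = 8/3.
The indifference curve has slope −8/3 at this bundle.

MRS = 8/3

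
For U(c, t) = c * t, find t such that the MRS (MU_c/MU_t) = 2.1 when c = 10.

MU_c = t and MU_t = c.
MRS = MU_c/MU_t = t/c.
Substitute c = 10: MRS = t/10. Setting t/10 = 2.1 gives t = 2.1·10 = 21.

t = 21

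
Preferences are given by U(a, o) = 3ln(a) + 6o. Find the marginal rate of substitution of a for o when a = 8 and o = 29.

MU_a = 3/a, MU_o = 6.
MRS = 3/a ÷ 6.
At (8, 29): MRS = 1/16.
The indifference curve has slope −1/16 at this bundle.

MRS = 1/16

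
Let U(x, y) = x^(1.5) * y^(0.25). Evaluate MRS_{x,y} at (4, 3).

MRS = 4.5

MU_x = 1.5·√x·y^(0.25) and MU_y = 0.25·x^(1.5)·y^(-0.75).
MRS = MU_x/MU_y = (6)·y/x.
At (4, 3): MRS = 4.5.
So at (4, 3) the consumer would give up 4.5 units of y for one more unit of x.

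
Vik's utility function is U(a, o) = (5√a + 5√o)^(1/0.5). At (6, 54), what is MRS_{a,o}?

For CES with ρ = 0.5, MRS = √(o/a).
At (6, 54): MRS = 3.
So at (6, 54) the consumer would give up 3 units of o for one more unit of a.

MRS = 3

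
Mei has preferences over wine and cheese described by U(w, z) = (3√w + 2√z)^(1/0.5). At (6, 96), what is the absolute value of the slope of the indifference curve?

MRS = 6

For CES with ρ = 0.5, MRS = (3/2)·√(z/w).
At (6, 96): MRS = 6.
So at (6, 96) the consumer would give up 6 units of z for one more unit of w.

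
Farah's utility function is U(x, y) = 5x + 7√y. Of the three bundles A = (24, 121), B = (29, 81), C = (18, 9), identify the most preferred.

Evaluate utility at each bundle:
U(A) = 197.000.
U(B) = 208.000.
U(C) = 111.000.
Highest utility is B, so B ≻ A ≻ C.

Bundle B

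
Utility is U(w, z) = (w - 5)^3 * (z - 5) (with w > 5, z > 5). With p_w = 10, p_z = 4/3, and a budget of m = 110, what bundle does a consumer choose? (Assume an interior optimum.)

w* = 9, z* = 15

MU_w = 3·(w−5)^2·(z−5), MU_z = (w−5)^3.
MRS = (3/1)·(z−5)/(w−5).
Tangency: set MRS = p_w/p_z = 10/(4/3) = 7.5.
So (3/1)·(z − 5)/(w − 5) = 7.5, i.e. (z − 5) = 2.5·(w − 5).
Rewrite the budget in excess-of-subsistence terms: 10·(w − 5) + (4/3)·(z − 5) = 110 − 10·5 − (4/3)·5 = 160/3.
Substituting, (40/3)·(w − 5) = 160/3, so w − 5 = 4 and w* = 9.
Then z − 5 = 2.5·4 = 10, so z* = 15.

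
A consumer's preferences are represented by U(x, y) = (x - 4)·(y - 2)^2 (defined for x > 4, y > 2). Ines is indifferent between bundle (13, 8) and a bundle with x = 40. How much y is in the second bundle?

y = 5

U(13, 8) = 324.
Set U(40, y) = 324 and solve.
With x = 40: (40 − 4) = 36, so (y − 2)^2 = 324/36 = 9.
Taking the square root (with y > 2): y − 2 = 3, so y = 5.
Check: U(40, 5) = 324.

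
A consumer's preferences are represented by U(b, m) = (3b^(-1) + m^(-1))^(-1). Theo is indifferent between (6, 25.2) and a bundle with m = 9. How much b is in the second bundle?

b = 7

U depends on (b, m) only through S = 3b^(-1) + m^(-1), so equal utility means equal S. At (6, 25.2): S = 34/63.
With m = 9: 9^(-1) = 1/9, so 3b^(-1) = 34/63 − 1/9 = 3/7, i.e. b^(-1) = 1/7.
Hence b = 1/(1/7) = 7.
Check: U(7, 9) = 1.8529.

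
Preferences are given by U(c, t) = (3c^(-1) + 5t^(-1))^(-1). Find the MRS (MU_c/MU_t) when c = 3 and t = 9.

For CES with ρ = -1, MRS = (3/5)·(t/c)^2.
At (3, 9): MRS = 5.4.
So at (3, 9) the consumer would give up 5.4 units of t for one more unit of c.

MRS = 5.4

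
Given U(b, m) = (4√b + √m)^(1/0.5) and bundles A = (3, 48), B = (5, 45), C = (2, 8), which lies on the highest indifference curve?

Bundle B

Evaluate utility at each bundle:
U(A) = 192.000.
U(B) = 245.000.
U(C) = 72.000.
Highest utility is B, so B ≻ A ≻ C.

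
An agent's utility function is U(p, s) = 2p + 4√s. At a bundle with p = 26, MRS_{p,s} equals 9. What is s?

MU_p = 2, MU_s = 4/(2√s).
MRS = 2 ÷ (4/(2√s)).
MRS depends only on s: √s = 9 ⇒ √s = 9 ⇒ s = 81.

s = 81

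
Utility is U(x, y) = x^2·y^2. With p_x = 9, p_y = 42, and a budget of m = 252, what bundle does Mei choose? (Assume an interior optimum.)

MU_x = 2·x·y^2 and MU_y = 2·x^2·y.
MRS = MU_x/MU_y = y/x.
Tangency: set MRS = p_x/p_y = 9/42 = 3/14.
So y/x = 3/14, i.e. y = (3/14)·x.
Substitute into the budget 9·x + 42·y = 252: 18·x = 252, so x* = 14.
Then y* = (3/14)·14 = 3.

x* = 14, y* = 3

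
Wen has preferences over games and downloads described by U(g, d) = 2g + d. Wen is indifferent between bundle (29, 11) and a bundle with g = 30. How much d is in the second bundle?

U(29, 11) = 69.
Set U(30, d) = 69 and solve.
2·30 + d = 69 ⇒ d = 9 ⇒ d = 9.
Check: U(30, 9) = 69.

d = 9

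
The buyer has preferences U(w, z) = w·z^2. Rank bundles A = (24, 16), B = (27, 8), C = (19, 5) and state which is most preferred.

Bundle A

Evaluate utility at each bundle:
U(A) = 6144.
U(B) = 1728.
U(C) = 475.
Highest utility is A, so A ≻ B ≻ C.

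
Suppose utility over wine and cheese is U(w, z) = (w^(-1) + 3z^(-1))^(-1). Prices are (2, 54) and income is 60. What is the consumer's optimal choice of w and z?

w* = 3, z* = 1

For CES with ρ = -1, MRS = (1/3)·(z/w)^2.
Tangency: set MRS = p_w/p_z = 2/54 = 1/27.
So (z/w)^2 = 1/9; taking the square root, z/w = 1/3, i.e. z = (1/3)·w.
Substitute into the budget 2·w + 54·z = 60: 20·w = 60, so w* = 3 and z* = (1/3)·3 = 1.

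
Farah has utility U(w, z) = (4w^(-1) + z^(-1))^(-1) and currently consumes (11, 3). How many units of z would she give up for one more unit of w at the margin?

MRS = 36/121

For CES with ρ = -1, MRS = (4/1)·(z/w)^2.
At (11, 3): MRS = 36/121.
So at (11, 3) the consumer would give up 36/121 units of z for one more unit of w.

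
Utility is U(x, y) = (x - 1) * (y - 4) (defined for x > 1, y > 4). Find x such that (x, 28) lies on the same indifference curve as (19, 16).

U(19, 16) = 216.
Set U(x, 28) = 216 and solve.
With y = 28: (28 − 4) = 24, so (x − 1) = 216/24 = 9.
So x = 1 + 9 = 10.
Check: U(10, 28) = 216.

x = 10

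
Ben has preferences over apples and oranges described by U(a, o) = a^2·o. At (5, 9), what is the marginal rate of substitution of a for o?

MU_a = 2·a·o and MU_o = a^2.
MRS = MU_a/MU_o = (2/1)·o/a.
At (5, 9): MRS = 3.6.
So at (5, 9) the consumer would give up 3.6 units of o for one more unit of a.

MRS = 3.6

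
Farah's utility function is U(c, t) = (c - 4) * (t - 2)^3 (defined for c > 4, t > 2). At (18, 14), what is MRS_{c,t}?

MU_c = (t−2)^3, MU_t = 3·(c−4)·(t−2)^2.
MRS = (1/3)·(t−2)/(c−4).
At (18, 14): MRS = 2/7.
That is, one extra unit of c is worth 2/7 units of t at the margin.

MRS = 2/7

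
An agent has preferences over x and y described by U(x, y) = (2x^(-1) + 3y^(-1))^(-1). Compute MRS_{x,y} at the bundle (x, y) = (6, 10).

MRS = 50/27

For CES with ρ = -1, MRS = (2/3)·(y/x)^2.
At (6, 10): MRS = 50/27.
That is, one extra unit of x is worth 50/27 units of y at the margin.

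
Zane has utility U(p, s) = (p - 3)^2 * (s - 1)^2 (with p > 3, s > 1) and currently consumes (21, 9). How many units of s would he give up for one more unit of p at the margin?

MRS = 4/9

MU_p = 2·(p−3)·(s−1)^2, MU_s = 2·(p−3)^2·(s−1).
MRS = (s−1)/(p−3).
At (21, 9): MRS = 4/9.
The indifference curve has slope −4/9 at this bundle.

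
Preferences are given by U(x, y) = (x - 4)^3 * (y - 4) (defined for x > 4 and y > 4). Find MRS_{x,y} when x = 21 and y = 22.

MRS = 54/17

MU_x = 3·(x−4)^2·(y−4), MU_y = (x−4)^3.
MRS = (3/1)·(y−4)/(x−4).
At (21, 22): MRS = 54/17.
That is, one extra unit of x is worth 54/17 units of y at the margin.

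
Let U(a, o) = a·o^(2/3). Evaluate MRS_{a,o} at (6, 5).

MU_a = o^(2/3) and MU_o = 2/3·a·o^(-1/3).
MRS = MU_a/MU_o = (1.5)·o/a.
At (6, 5): MRS = 1.25.
So at (6, 5) the consumer would give up 1.25 units of o for one more unit of a.

MRS = 1.25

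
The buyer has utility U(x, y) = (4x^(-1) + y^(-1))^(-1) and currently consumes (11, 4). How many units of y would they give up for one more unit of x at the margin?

MRS = 64/121

For CES with ρ = -1, MRS = (4/1)·(y/x)^2.
At (11, 4): MRS = 64/121.
That is, one extra unit of x is worth 64/121 units of y at the margin.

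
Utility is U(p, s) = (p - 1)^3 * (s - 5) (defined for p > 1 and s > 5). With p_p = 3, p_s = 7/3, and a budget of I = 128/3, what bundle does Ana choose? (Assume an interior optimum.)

MU_p = 3·(p−1)^2·(s−5), MU_s = (p−1)^3.
MRS = (3/1)·(s−5)/(p−1).
Tangency: set MRS = p_p/p_s = 3/(7/3) = 9/7.
So (3/1)·(s − 5)/(p − 1) = 9/7, i.e. (s − 5) = (3/7)·(p − 1).
Rewrite the budget in excess-of-subsistence terms: 3·(p − 1) + (7/3)·(s − 5) = 128/3 − 3·1 − (7/3)·5 = 28.
Substituting, 4·(p − 1) = 28, so p − 1 = 7 and p* = 8.
Then s − 5 = (3/7)·7 = 3, so s* = 8.

p* = 8, s* = 8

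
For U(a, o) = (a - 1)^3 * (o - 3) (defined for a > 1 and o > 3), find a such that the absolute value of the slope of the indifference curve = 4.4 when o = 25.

MU_a = 3·(a−1)^2·(o−3), MU_o = (a−1)^3.
MRS = (3/1)·(o−3)/(a−1).
Substitute o = 25: MRS = 66/(a − 1). Setting this equal to 4.4 gives a − 1 = 66/4.4 = 15, so a = 16.

a = 16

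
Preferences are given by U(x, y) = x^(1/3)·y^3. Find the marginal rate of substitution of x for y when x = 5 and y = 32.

MRS = 32/45

MU_x = 1/3·x^(-2/3)·y^3 and MU_y = 3·x^(1/3)·y^2.
MRS = MU_x/MU_y = (1/9)·y/x.
At (5, 32): MRS = 32/45.
The indifference curve has slope −32/45 at this bundle.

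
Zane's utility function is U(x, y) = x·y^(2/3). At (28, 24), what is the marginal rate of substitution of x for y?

MRS = 9/7

MU_x = y^(2/3) and MU_y = 2/3·x·y^(-1/3).
MRS = MU_x/MU_y = (1.5)·y/x.
At (28, 24): MRS = 9/7.
The indifference curve has slope −9/7 at this bundle.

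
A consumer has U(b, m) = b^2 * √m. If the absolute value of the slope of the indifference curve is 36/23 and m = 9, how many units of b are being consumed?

MU_b = 2·b·√m and MU_m = 0.5·b^2·m^(-0.5).
MRS = MU_b/MU_m = (4)·m/b.
Substitute m = 9: MRS = 36/b. Setting 36/b = 36/23 gives b = 36/(36/23) = 23.

b = 23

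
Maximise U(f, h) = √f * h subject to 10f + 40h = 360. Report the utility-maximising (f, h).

MU_f = 0.5·f^(-0.5)·h and MU_h = √f.
MRS = MU_f/MU_h = (0.5)·h/f.
Tangency: set MRS = p_f/p_h = 10/40 = 0.25.
So (0.5)·h/f = 0.25, i.e. h = 0.5·f.
Substitute into the budget 10·f + 40·h = 360: 30·f = 360, so f* = 12.
Then h* = 0.5·12 = 6.

f* = 12, h* = 6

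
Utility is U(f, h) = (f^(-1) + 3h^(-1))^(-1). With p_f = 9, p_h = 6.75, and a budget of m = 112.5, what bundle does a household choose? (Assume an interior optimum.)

For CES with ρ = -1, MRS = (1/3)·(h/f)^2.
Tangency: set MRS = p_f/p_h = 9/6.75 = 4/3.
So (h/f)^2 = 4; taking the square root, h/f = 2, i.e. h = 2·f.
Substitute into the budget 9·f + 6.75·h = 112.5: 22.5·f = 112.5, so f* = 5 and h* = 2·5 = 10.

f* = 5, h* = 10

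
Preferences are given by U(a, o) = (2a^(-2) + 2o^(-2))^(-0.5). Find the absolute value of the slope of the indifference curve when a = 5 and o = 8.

For CES with ρ = -2, MRS = (o/a)^3.
At (5, 8): MRS = 512/125.
That is, one extra unit of a is worth 512/125 units of o at the margin.

MRS = 512/125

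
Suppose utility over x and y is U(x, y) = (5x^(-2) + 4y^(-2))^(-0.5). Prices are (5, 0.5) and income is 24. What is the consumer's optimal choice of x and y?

For CES with ρ = -2, MRS = (5/4)·(y/x)^3.
Tangency: set MRS = p_x/p_y = 5/0.5 = 10.
So (y/x)^3 = 8; taking the cube root, y/x = 2, i.e. y = 2·x.
Substitute into the budget 5·x + 0.5·y = 24: 6·x = 24, so x* = 4 and y* = 2·4 = 8.

x* = 4, y* = 8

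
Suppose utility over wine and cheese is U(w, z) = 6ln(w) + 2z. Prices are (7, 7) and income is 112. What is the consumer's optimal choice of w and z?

MU_w = 6/w, MU_z = 2.
MRS = 6/w ÷ 2.
Tangency: set MRS = p_w/p_z = 7/7 = 1.
MRS depends only on w: 3/w = 1 ⇒ w* = 3/1 = 3.
From the budget, 7·z = 112 − 7·3 = 91, so z* = 13.

w* = 3, z* = 13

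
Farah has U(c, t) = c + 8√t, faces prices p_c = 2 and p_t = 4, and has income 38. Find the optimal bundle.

c* = 11, t* = 4

MU_c = 1, MU_t = 8/(2√t).
MRS = 1 ÷ (8/(2√t)).
Tangency: set MRS = p_c/p_t = 2/4 = 0.5.
MRS depends only on t: 0.25·√t = 0.5 ⇒ √t = 0.5/0.25 = 2 ⇒ t* = 4.
From the budget, 2·c = 38 − 4·4 = 22, so c* = 11.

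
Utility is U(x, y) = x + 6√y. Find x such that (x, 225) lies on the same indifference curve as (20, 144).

U(20, 144) = 92.
Set U(x, 225) = 92 and solve.
With y = 225: √225 = 15, so x = 92 − 6·15 = 2.
Check: U(2, 225) = 92.

x = 2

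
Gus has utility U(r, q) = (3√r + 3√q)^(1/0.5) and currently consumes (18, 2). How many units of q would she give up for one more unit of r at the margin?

MRS = 1/3

For CES with ρ = 0.5, MRS = √(q/r).
At (18, 2): MRS = 1/3.
That is, one extra unit of r is worth 1/3 units of q at the margin.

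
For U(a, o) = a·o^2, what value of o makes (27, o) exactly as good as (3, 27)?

U(3, 27) = 2187.
Set U(27, o) = 2187 and solve.
With a = 27: o^2 = 2187/27 = 81; taking the square root, o = 9.
Check: U(27, 9) = 2187.

o = 9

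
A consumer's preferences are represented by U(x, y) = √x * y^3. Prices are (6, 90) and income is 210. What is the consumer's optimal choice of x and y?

x* = 5, y* = 2

MU_x = 0.5·x^(-0.5)·y^3 and MU_y = 3·√x·y^2.
MRS = MU_x/MU_y = (1/6)·y/x.
Tangency: set MRS = p_x/p_y = 6/90 = 1/15.
So (1/6)·y/x = 1/15, i.e. y = 0.4·x.
Substitute into the budget 6·x + 90·y = 210: 42·x = 210, so x* = 5.
Then y* = 0.4·5 = 2.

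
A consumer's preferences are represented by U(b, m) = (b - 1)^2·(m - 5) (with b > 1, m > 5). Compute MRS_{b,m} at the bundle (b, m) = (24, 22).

MU_b = 2·(b−1)·(m−5), MU_m = (b−1)^2.
MRS = (2/1)·(m−5)/(b−1).
At (24, 22): MRS = 34/23.
So at (24, 22) the consumer would give up 34/23 units of m for one more unit of b.

MRS = 34/23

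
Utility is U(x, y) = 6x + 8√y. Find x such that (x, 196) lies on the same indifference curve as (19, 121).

x = 15

U(19, 121) = 202.
Set U(x, 196) = 202 and solve.
With y = 196: √196 = 14, so 6x = 202 − 8·14 = 90 and x = 15.
Check: U(15, 196) = 202.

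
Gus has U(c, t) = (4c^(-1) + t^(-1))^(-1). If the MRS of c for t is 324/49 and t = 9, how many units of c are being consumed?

c = 7

For CES with ρ = -1, MRS = (4/1)·(t/c)^2.
Setting (4/1)·(9/c)^2 = 324/49 gives (9/c)^2 = 81/49, so 9/c = 9/7 and c = 7.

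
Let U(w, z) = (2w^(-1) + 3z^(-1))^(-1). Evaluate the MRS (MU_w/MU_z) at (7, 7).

MRS = 2/3

For CES with ρ = -1, MRS = (2/3)·(z/w)^2.
At (7, 7): MRS = 2/3.
That is, one extra unit of w is worth 2/3 units of z at the margin.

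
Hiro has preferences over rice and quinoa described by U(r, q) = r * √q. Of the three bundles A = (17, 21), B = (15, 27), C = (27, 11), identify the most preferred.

Bundle C

Evaluate utility at each bundle:
U(A) = 77.904.
U(B) = 77.942.
U(C) = 89.549.
Highest utility is C, so C ≻ B ≻ A.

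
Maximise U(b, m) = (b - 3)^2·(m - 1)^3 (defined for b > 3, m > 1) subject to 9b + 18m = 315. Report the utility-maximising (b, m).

b* = 15, m* = 10

MU_b = 2·(b−3)·(m−1)^3, MU_m = 3·(b−3)^2·(m−1)^2.
MRS = (2/3)·(m−1)/(b−3).
Tangency: set MRS = p_b/p_m = 9/18 = 0.5.
So (2/3)·(m − 1)/(b − 3) = 0.5, i.e. (m − 1) = 0.75·(b − 3).
Rewrite the budget in excess-of-subsistence terms: 9·(b − 3) + 18·(m − 1) = 315 − 9·3 − 18·1 = 270.
Substituting, 22.5·(b − 3) = 270, so b − 3 = 12 and b* = 15.
Then m − 1 = 0.75·12 = 9, so m* = 10.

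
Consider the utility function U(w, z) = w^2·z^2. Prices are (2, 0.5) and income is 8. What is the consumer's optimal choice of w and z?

w* = 2, z* = 8

MU_w = 2·w·z^2 and MU_z = 2·w^2·z.
MRS = MU_w/MU_z = z/w.
Tangency: set MRS = p_w/p_z = 2/0.5 = 4.
So z/w = 4, i.e. z = 4·w.
Substitute into the budget 2·w + 0.5·z = 8: 4·w = 8, so w* = 2.
Then z* = 4·2 = 8.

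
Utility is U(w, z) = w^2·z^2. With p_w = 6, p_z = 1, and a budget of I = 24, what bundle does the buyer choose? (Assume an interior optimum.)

MU_w = 2·w·z^2 and MU_z = 2·w^2·z.
MRS = MU_w/MU_z = z/w.
Tangency: set MRS = p_w/p_z = 6/1 = 6.
So z/w = 6, i.e. z = 6·w.
Substitute into the budget 6·w + 1·z = 24: 12·w = 24, so w* = 2.
Then z* = 6·2 = 12.

w* = 2, z* = 12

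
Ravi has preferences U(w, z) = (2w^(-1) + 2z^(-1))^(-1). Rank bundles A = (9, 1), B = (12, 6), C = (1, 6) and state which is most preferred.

Evaluate utility at each bundle:
U(A) = 0.450.
U(B) = 2.000.
U(C) = 0.429.
Highest utility is B, so B ≻ A ≻ C.

Bundle B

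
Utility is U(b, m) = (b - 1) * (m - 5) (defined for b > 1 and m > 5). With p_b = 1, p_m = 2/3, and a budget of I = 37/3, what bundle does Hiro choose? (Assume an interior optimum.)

b* = 5, m* = 11

MU_b = (m−5), MU_m = (b−1).
MRS = (m−5)/(b−1).
Tangency: set MRS = p_b/p_m = 1/(2/3) = 1.5.
So (m − 5)/(b − 1) = 1.5, i.e. (m − 5) = 1.5·(b − 1).
Rewrite the budget in excess-of-subsistence terms: 1·(b − 1) + (2/3)·(m − 5) = 37/3 − 1·1 − (2/3)·5 = 8.
Substituting, 2·(b − 1) = 8, so b − 1 = 4 and b* = 5.
Then m − 5 = 1.5·4 = 6, so m* = 11.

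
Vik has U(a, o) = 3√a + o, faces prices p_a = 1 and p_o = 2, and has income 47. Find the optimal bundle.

MU_a = 3/(2√a), MU_o = 1.
MRS = 3/(2√a) ÷ 1.
Tangency: set MRS = p_a/p_o = 1/2 = 0.5.
MRS depends only on a: 1.5/√a = 0.5 ⇒ √a = 1.5/0.5 = 3 ⇒ a* = 9.
From the budget, 2·o = 47 − 1·9 = 38, so o* = 19.

a* = 9, o* = 19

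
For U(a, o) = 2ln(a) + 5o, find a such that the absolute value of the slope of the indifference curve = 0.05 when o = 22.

a = 8

MU_a = 2/a, MU_o = 5.
MRS = 2/a ÷ 5.
MRS depends only on a: 0.4/a = 0.05 ⇒ a = 0.4/0.05 = 8.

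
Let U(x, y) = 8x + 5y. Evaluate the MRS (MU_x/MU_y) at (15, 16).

MRS = 1.6

MU_x = 8, MU_y = 5, so MRS = 8/5 = 1.6 at every bundle.
At (15, 16): MRS = 1.6.
So at (15, 16) the consumer would give up 1.6 units of y for one more unit of x.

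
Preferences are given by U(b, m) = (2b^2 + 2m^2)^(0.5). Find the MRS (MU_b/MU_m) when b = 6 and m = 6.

For CES with ρ = 2, MRS = (m/b)^(-1).
At (6, 6): MRS = 1.
The indifference curve has slope −1 at this bundle.

MRS = 1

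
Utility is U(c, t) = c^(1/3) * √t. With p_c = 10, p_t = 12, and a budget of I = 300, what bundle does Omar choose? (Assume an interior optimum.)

c* = 12, t* = 15

MU_c = 1/3·c^(-2/3)·√t and MU_t = 0.5·c^(1/3)·t^(-0.5).
MRS = MU_c/MU_t = (2/3)·t/c.
Tangency: set MRS = p_c/p_t = 10/12 = 5/6.
So (2/3)·t/c = 5/6, i.e. t = 1.25·c.
Substitute into the budget 10·c + 12·t = 300: 25·c = 300, so c* = 12.
Then t* = 1.25·12 = 15.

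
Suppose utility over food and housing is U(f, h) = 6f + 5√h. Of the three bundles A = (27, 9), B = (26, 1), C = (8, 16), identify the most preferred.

Bundle A

Evaluate utility at each bundle:
U(A) = 177.000.
U(B) = 161.000.
U(C) = 68.000.
Highest utility is A, so A ≻ B ≻ C.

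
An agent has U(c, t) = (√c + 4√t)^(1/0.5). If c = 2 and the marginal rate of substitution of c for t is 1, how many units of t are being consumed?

For CES with ρ = 0.5, MRS = (1/4)·√(t/c).
Setting (1/4)·√(t/2) = 1 gives √(t/2) = 4, so t/2 = 16 and t = 32.

t = 32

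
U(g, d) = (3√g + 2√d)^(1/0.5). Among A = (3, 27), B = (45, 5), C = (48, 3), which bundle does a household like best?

Evaluate utility at each bundle:
U(A) = 243.000.
U(B) = 605.000.
U(C) = 588.000.
Highest utility is B, so B ≻ C ≻ A.

Bundle B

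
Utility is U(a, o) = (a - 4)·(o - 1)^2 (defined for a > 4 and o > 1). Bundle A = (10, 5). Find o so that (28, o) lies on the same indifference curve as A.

U(10, 5) = 96.
Set U(28, o) = 96 and solve.
With a = 28: (28 − 4) = 24, so (o − 1)^2 = 96/24 = 4.
Taking the square root (with o > 1): o − 1 = 2, so o = 3.
Check: U(28, 3) = 96.

o = 3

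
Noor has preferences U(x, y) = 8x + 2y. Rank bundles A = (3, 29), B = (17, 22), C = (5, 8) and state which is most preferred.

Bundle B

Evaluate utility at each bundle:
U(A) = 82.
U(B) = 180.
U(C) = 56.
Highest utility is B, so B ≻ A ≻ C.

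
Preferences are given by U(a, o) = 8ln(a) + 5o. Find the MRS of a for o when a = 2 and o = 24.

MU_a = 8/a, MU_o = 5.
MRS = 8/a ÷ 5.
At (2, 24): MRS = 0.8.
The indifference curve has slope −0.8 at this bundle.

MRS = 0.8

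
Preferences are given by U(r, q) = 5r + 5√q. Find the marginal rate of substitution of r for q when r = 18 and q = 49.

MU_r = 5, MU_q = 5/(2√q).
MRS = 5 ÷ (5/(2√q)).
At (18, 49): MRS = 14.
That is, one extra unit of r is worth 14 units of q at the margin.

MRS = 14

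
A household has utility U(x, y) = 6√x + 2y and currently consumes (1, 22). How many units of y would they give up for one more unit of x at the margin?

MRS = 1.5

MU_x = 6/(2√x), MU_y = 2.
MRS = 6/(2√x) ÷ 2.
At (1, 22): MRS = 1.5.
So at (1, 22) the consumer would give up 1.5 units of y for one more unit of x.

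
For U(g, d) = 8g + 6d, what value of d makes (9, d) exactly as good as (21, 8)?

U(21, 8) = 216.
Set U(9, d) = 216 and solve.
8·9 + 6d = 216 ⇒ 6d = 144 ⇒ d = 24.
Check: U(9, 24) = 216.

d = 24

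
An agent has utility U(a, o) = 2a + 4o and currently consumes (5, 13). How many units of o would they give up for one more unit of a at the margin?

MU_a = 2, MU_o = 4, so MRS = 2/4 = 0.5 at every bundle.
At (5, 13): MRS = 0.5.
The indifference curve has slope −0.5 at this bundle.

MRS = 0.5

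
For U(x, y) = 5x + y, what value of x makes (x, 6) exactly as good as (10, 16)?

x = 12

U(10, 16) = 66.
Set U(x, 6) = 66 and solve.
5x + 6 = 66 ⇒ 5x = 60 ⇒ x = 12.
Check: U(12, 6) = 66.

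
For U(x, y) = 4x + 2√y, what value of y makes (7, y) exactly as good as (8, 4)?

y = 16

U(8, 4) = 36.
Set U(7, y) = 36 and solve.
With x = 7: 2√y = 36 − 4·7 = 8, so √y = 4 and y = 16.
Check: U(7, 16) = 36.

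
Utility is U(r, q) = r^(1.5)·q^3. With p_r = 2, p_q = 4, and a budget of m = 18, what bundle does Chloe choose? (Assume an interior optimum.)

r* = 3, q* = 3

MU_r = 1.5·√r·q^3 and MU_q = 3·r^(1.5)·q^2.
MRS = MU_r/MU_q = (0.5)·q/r.
Tangency: set MRS = p_r/p_q = 2/4 = 0.5.
So (0.5)·q/r = 0.5, i.e. q = r.
Substitute into the budget 2·r + 4·q = 18: 6·r = 18, so r* = 3.
Then q* = 3.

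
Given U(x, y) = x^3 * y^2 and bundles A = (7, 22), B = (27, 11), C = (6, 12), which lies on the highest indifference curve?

Evaluate utility at each bundle:
U(A) = 166012.
U(B) = 2381643.
U(C) = 31104.
Highest utility is B, so B ≻ A ≻ C.

Bundle B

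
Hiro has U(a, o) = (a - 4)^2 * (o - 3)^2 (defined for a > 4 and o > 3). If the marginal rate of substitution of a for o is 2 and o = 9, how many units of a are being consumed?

a = 7

MU_a = 2·(a−4)·(o−3)^2, MU_o = 2·(a−4)^2·(o−3).
MRS = (o−3)/(a−4).
Substitute o = 9: MRS = 6/(a − 4). Setting this equal to 2 gives a − 4 = 6/2 = 3, so a = 7.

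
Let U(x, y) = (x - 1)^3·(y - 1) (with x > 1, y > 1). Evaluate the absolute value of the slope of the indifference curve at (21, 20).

MU_x = 3·(x−1)^2·(y−1), MU_y = (x−1)^3.
MRS = (3/1)·(y−1)/(x−1).
At (21, 20): MRS = 2.85.
The indifference curve has slope −2.85 at this bundle.

MRS = 2.85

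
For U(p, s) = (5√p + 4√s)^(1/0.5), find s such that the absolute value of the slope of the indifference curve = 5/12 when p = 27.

s = 3

For CES with ρ = 0.5, MRS = (5/4)·√(s/p).
Setting (5/4)·√(s/27) = 5/12 gives √(s/27) = 1/3, so s/27 = 1/9 and s = 3.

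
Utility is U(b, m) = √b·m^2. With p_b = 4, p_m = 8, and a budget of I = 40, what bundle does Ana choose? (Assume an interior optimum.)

b* = 2, m* = 4

MU_b = 0.5·b^(-0.5)·m^2 and MU_m = 2·√b·m.
MRS = MU_b/MU_m = (0.25)·m/b.
Tangency: set MRS = p_b/p_m = 4/8 = 0.5.
So (0.25)·m/b = 0.5, i.e. m = 2·b.
Substitute into the budget 4·b + 8·m = 40: 20·b = 40, so b* = 2.
Then m* = 2·2 = 4.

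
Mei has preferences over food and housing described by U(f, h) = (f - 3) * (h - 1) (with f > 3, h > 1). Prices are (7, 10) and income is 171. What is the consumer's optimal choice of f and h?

f* = 13, h* = 8

MU_f = (h−1), MU_h = (f−3).
MRS = (h−1)/(f−3).
Tangency: set MRS = p_f/p_h = 7/10 = 0.7.
So (h − 1)/(f − 3) = 0.7, i.e. (h − 1) = 0.7·(f − 3).
Rewrite the budget in excess-of-subsistence terms: 7·(f − 3) + 10·(h − 1) = 171 − 7·3 − 10·1 = 140.
Substituting, 14·(f − 3) = 140, so f − 3 = 10 and f* = 13.
Then h − 1 = 0.7·10 = 7, so h* = 8.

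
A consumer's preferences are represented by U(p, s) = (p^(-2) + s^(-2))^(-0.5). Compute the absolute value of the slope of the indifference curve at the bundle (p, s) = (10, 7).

For CES with ρ = -2, MRS = (s/p)^3.
At (10, 7): MRS = 343/1000.
The indifference curve has slope −343/1000 at this bundle.

MRS = 343/1000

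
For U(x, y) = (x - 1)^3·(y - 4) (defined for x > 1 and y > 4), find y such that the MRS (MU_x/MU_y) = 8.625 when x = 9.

y = 27

MU_x = 3·(x−1)^2·(y−4), MU_y = (x−1)^3.
MRS = (3/1)·(y−4)/(x−1).
Substitute x = 9: MRS = (y − 4)/(8/3). Setting this equal to 8.625 gives y − 4 = 8.625·(8/3) = 23, so y = 27.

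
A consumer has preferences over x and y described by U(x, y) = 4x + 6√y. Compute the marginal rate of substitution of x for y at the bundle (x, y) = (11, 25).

MU_x = 4, MU_y = 6/(2√y).
MRS = 4 ÷ (6/(2√y)).
At (11, 25): MRS = 20/3.
So at (11, 25) the consumer would give up 20/3 units of y for one more unit of x.

MRS = 20/3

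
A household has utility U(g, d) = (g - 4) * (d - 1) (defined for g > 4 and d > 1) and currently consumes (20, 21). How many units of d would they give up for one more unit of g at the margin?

MRS = 1.25

MU_g = (d−1), MU_d = (g−4).
MRS = (d−1)/(g−4).
At (20, 21): MRS = 1.25.
That is, one extra unit of g is worth 1.25 units of d at the margin.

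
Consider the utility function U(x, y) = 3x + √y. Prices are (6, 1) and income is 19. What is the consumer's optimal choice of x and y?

MU_x = 3, MU_y = 1/(2√y).
MRS = 3 ÷ (1/(2√y)).
Tangency: set MRS = p_x/p_y = 6/1 = 6.
MRS depends only on y: 6·√y = 6 ⇒ √y = 6/6 = 1 ⇒ y* = 1.
From the budget, 6·x = 19 − 1·1 = 18, so x* = 3.

x* = 3, y* = 1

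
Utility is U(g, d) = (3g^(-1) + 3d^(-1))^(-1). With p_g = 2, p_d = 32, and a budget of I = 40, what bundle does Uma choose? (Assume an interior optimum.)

g* = 4, d* = 1

For CES with ρ = -1, MRS = (d/g)^2.
Tangency: set MRS = p_g/p_d = 2/32 = 1/16.
So (d/g)^2 = 1/16; taking the square root, d/g = 0.25, i.e. d = 0.25·g.
Substitute into the budget 2·g + 32·d = 40: 10·g = 40, so g* = 4 and d* = 0.25·4 = 1.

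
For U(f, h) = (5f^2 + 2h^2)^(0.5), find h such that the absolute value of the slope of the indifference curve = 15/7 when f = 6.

For CES with ρ = 2, MRS = (5/2)·(h/f)^(-1).
Setting (5/2)·(h/6)^(-1) = 15/7 gives (h/6)^(-1) = 6/7, so h/6 = 7/6 and h = 7.

h = 7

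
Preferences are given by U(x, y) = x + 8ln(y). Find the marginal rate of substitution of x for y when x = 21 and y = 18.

MU_x = 1, MU_y = 8/y.
MRS = 1 ÷ (8/y).
At (21, 18): MRS = 2.25.
The indifference curve has slope −2.25 at this bundle.

MRS = 2.25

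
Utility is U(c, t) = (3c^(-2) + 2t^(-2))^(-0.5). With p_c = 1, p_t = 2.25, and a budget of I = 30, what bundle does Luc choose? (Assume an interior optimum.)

For CES with ρ = -2, MRS = (3/2)·(t/c)^3.
Tangency: set MRS = p_c/p_t = 1/2.25 = 4/9.
So (t/c)^3 = 8/27; taking the cube root, t/c = 2/3, i.e. t = (2/3)·c.
Substitute into the budget 1·c + 2.25·t = 30: 2.5·c = 30, so c* = 12 and t* = (2/3)·12 = 8.

c* = 12, t* = 8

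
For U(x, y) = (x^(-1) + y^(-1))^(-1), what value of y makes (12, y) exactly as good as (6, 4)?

U depends on (x, y) only through S = x^(-1) + y^(-1), so equal utility means equal S. At (6, 4): S = 5/12.
With x = 12: 12^(-1) = 1/12, so y^(-1) = 5/12 − 1/12 = 1/3.
Hence y = 1/(1/3) = 3.
Check: U(12, 3) = 2.4.

y = 3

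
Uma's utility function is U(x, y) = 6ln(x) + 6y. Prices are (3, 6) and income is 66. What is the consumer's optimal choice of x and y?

x* = 2, y* = 10

MU_x = 6/x, MU_y = 6.
MRS = 6/x ÷ 6.
Tangency: set MRS = p_x/p_y = 3/6 = 0.5.
MRS depends only on x: 1/x = 0.5 ⇒ x* = 1/0.5 = 2.
From the budget, 6·y = 66 − 3·2 = 60, so y* = 10.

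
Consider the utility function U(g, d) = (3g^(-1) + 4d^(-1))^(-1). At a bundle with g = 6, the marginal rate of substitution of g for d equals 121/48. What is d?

For CES with ρ = -1, MRS = (3/4)·(d/g)^2.
Setting (3/4)·(d/6)^2 = 121/48 gives (d/6)^2 = 121/36, so d/6 = 11/6 and d = 11.

d = 11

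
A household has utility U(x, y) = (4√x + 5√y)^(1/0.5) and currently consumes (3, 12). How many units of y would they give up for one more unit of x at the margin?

For CES with ρ = 0.5, MRS = (4/5)·√(y/x).
At (3, 12): MRS = 1.6.
So at (3, 12) the consumer would give up 1.6 units of y for one more unit of x.

MRS = 1.6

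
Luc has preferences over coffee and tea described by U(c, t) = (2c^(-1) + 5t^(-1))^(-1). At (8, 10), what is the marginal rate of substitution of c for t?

For CES with ρ = -1, MRS = (2/5)·(t/c)^2.
At (8, 10): MRS = 0.625.
The indifference curve has slope −0.625 at this bundle.

MRS = 0.625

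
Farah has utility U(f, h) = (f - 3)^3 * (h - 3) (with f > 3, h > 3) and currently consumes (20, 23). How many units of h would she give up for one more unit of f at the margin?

MRS = 60/17

MU_f = 3·(f−3)^2·(h−3), MU_h = (f−3)^3.
MRS = (3/1)·(h−3)/(f−3).
At (20, 23): MRS = 60/17.
The indifference curve has slope −60/17 at this bundle.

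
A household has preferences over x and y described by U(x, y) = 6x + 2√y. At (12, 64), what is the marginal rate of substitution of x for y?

MRS = 48

MU_x = 6, MU_y = 2/(2√y).
MRS = 6 ÷ (2/(2√y)).
At (12, 64): MRS = 48.
That is, one extra unit of x is worth 48 units of y at the margin.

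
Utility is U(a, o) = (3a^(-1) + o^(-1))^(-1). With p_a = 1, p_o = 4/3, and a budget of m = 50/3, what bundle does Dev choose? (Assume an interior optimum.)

For CES with ρ = -1, MRS = (3/1)·(o/a)^2.
Tangency: set MRS = p_a/p_o = 1/(4/3) = 0.75.
So (o/a)^2 = 0.25; taking the square root, o/a = 0.5, i.e. o = 0.5·a.
Substitute into the budget 1·a + (4/3)·o = 50/3: (5/3)·a = 50/3, so a* = 10 and o* = 0.5·10 = 5.

a* = 10, o* = 5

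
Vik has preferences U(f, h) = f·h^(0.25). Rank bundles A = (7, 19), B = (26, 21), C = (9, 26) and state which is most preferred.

Bundle B

Evaluate utility at each bundle:
U(A) = 14.615.
U(B) = 55.658.
U(C) = 20.323.
Highest utility is B, so B ≻ C ≻ A.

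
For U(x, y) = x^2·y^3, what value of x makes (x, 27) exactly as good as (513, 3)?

x = 19

U(513, 3) = 7105563.
Set U(x, 27) = 7105563 and solve.
With y = 27: 27^3 = 19683, so x^2 = 7105563/19683 = 361; taking the square root, x = 19.
Check: U(19, 27) = 7105563.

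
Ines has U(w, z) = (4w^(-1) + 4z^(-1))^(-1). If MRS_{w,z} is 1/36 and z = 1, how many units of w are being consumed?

For CES with ρ = -1, MRS = (z/w)^2.
Setting (1/w)^2 = 1/36 gives 1/w = 1/6 and w = 6.

w = 6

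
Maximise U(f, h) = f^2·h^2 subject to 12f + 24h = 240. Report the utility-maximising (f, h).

MU_f = 2·f·h^2 and MU_h = 2·f^2·h.
MRS = MU_f/MU_h = h/f.
Tangency: set MRS = p_f/p_h = 12/24 = 0.5.
So h/f = 0.5, i.e. h = 0.5·f.
Substitute into the budget 12·f + 24·h = 240: 24·f = 240, so f* = 10.
Then h* = 0.5·10 = 5.

f* = 10, h* = 5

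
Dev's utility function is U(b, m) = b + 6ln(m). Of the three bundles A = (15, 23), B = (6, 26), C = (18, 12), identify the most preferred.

Bundle A

Evaluate utility at each bundle:
U(A) = 33.813.
U(B) = 25.549.
U(C) = 32.909.
Highest utility is A, so A ≻ C ≻ B.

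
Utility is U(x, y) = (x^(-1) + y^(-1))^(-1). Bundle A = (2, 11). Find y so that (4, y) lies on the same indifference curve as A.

y = 44/15

U depends on (x, y) only through S = x^(-1) + y^(-1), so equal utility means equal S. At (2, 11): S = 13/22.
With x = 4: 4^(-1) = 0.25, so y^(-1) = 13/22 − 0.25 = 15/44.
Hence y = 1/(15/44) = 44/15.
Check: U(4, 44/15) = 1.6923.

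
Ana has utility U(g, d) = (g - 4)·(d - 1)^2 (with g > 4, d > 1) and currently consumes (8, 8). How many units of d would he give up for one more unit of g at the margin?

MRS = 0.875

MU_g = (d−1)^2, MU_d = 2·(g−4)·(d−1).
MRS = (1/2)·(d−1)/(g−4).
At (8, 8): MRS = 0.875.
The indifference curve has slope −0.875 at this bundle.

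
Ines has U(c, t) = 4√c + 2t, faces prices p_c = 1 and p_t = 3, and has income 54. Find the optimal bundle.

c* = 9, t* = 15

MU_c = 4/(2√c), MU_t = 2.
MRS = 4/(2√c) ÷ 2.
Tangency: set MRS = p_c/p_t = 1/3.
MRS depends only on c: 1/√c = 1/3 ⇒ √c = 1/(1/3) = 3 ⇒ c* = 9.
From the budget, 3·t = 54 − 1·9 = 45, so t* = 15.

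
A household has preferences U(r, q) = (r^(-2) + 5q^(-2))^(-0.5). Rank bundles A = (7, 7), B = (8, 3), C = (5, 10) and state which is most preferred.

Bundle C

Evaluate utility at each bundle:
U(A) = 2.858.
U(B) = 1.323.
U(C) = 3.333.
Highest utility is C, so C ≻ A ≻ B.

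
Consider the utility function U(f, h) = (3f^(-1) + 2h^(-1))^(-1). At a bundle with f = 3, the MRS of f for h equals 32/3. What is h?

h = 8

For CES with ρ = -1, MRS = (3/2)·(h/f)^2.
Setting (3/2)·(h/3)^2 = 32/3 gives (h/3)^2 = 64/9, so h/3 = 8/3 and h = 8.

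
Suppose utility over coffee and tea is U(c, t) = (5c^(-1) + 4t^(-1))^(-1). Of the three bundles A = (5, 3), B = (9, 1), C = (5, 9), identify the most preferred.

Evaluate utility at each bundle:
U(A) = 0.429.
U(B) = 0.220.
U(C) = 0.692.
Highest utility is C, so C ≻ A ≻ B.

Bundle C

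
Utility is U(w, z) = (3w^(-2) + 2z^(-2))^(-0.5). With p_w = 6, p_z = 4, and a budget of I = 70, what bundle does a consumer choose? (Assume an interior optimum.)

For CES with ρ = -2, MRS = (3/2)·(z/w)^3.
Tangency: set MRS = p_w/p_z = 6/4 = 1.5.
So (z/w)^3 = 1; taking the cube root, z/w = 1, i.e. z = w.
Substitute into the budget 6·w + 4·z = 70: 10·w = 70, so w* = 7 and z* = 7.

w* = 7, z* = 7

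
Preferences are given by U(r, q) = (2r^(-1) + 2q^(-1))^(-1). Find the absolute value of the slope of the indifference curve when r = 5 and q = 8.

For CES with ρ = -1, MRS = (q/r)^2.
At (5, 8): MRS = 64/25.
That is, one extra unit of r is worth 64/25 units of q at the margin.

MRS = 64/25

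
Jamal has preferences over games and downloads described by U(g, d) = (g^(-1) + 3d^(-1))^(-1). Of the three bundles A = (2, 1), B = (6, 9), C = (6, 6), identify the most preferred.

Bundle B

Evaluate utility at each bundle:
U(A) = 0.286.
U(B) = 2.000.
U(C) = 1.500.
Highest utility is B, so B ≻ C ≻ A.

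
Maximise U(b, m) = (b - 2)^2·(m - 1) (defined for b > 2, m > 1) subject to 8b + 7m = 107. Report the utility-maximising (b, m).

b* = 9, m* = 5

MU_b = 2·(b−2)·(m−1), MU_m = (b−2)^2.
MRS = (2/1)·(m−1)/(b−2).
Tangency: set MRS = p_b/p_m = 8/7.
So (2/1)·(m − 1)/(b − 2) = 8/7, i.e. (m − 1) = (4/7)·(b − 2).
Rewrite the budget in excess-of-subsistence terms: 8·(b − 2) + 7·(m − 1) = 107 − 8·2 − 7·1 = 84.
Substituting, 12·(b − 2) = 84, so b − 2 = 7 and b* = 9.
Then m − 1 = (4/7)·7 = 4, so m* = 5.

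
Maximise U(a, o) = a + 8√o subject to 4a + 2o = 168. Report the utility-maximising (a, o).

MU_a = 1, MU_o = 8/(2√o).
MRS = 1 ÷ (8/(2√o)).
Tangency: set MRS = p_a/p_o = 4/2 = 2.
MRS depends only on o: 0.25·√o = 2 ⇒ √o = 2/0.25 = 8 ⇒ o* = 64.
From the budget, 4·a = 168 − 2·64 = 40, so a* = 10.

a* = 10, o* = 64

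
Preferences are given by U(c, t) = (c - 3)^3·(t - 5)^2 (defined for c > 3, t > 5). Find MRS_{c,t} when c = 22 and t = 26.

MRS = 63/38

MU_c = 3·(c−3)^2·(t−5)^2, MU_t = 2·(c−3)^3·(t−5).
MRS = (3/2)·(t−5)/(c−3).
At (22, 26): MRS = 63/38.
The indifference curve has slope −63/38 at this bundle.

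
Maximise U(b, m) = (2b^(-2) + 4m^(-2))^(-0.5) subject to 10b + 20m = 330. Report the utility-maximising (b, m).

For CES with ρ = -2, MRS = (2/4)·(m/b)^3.
Tangency: set MRS = p_b/p_m = 10/20 = 0.5.
So (m/b)^3 = 1; taking the cube root, m/b = 1, i.e. m = b.
Substitute into the budget 10·b + 20·m = 330: 30·b = 330, so b* = 11 and m* = 11.

b* = 11, m* = 11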